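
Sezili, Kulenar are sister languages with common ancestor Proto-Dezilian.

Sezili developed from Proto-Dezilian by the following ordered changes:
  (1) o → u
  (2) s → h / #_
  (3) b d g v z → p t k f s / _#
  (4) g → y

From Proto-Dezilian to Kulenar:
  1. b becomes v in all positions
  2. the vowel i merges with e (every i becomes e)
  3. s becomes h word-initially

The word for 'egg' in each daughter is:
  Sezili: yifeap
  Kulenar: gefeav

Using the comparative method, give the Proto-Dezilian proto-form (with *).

Position 2: Sezili has i, Kulenar has e. Sezili preserves i here (none of its changes turn any other segment into i), so the proto-segment is *i.
Position 6: Sezili has p, Kulenar has v. Taking the neighbouring segments as reconstructed: Sezili p could go back to *p or *b; Kulenar v could go back to *b or *v — the one source consistent with every daughter is *b.
Verify the candidate proto-form against each daughter:
Sezili: *gifeab > gifeap > yifeap  (by final devoicing, unconditioned shift)
Kulenar: *gifeab
  gifeab → gifeav   [unconditioned shift]
  gifeav → gefeav   [vowel merger]
  gefeav (rule 3 does not apply)
  giving Kulenar gefeav.
*gifeab is the unique common source.

*gifeab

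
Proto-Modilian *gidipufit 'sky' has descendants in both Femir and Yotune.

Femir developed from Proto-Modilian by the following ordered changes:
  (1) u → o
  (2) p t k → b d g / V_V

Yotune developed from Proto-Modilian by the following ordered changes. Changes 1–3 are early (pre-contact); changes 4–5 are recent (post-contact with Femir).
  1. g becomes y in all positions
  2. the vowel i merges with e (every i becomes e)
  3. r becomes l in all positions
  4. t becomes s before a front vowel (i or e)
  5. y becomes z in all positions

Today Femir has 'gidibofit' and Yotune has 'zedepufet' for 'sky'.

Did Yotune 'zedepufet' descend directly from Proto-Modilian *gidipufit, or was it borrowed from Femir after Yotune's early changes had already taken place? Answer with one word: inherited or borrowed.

If inherited, *gidipufit would pass through all of Yotune's changes:
Yotune: *gidipufit
  gidipufit → yidipufit   [unconditioned shift]
  yidipufit → yedepufet   [vowel merger]
  yedepufet (rule 3 does not apply)
  yedepufet (rule 4 does not apply)
  yedepufet → zedepufet   [unconditioned shift]
  giving Yotune zedepufet.
If borrowed from Femir 'gidibofit' after the early changes, it would undergo only the recent ones:
  rule 4 (palatalisation): no change (gidibofit)
  rule 5 (unconditioned shift): no change (gidibofit)
  ⇒ as a loan: gidibofit
Yotune 'zedepufet' matches the inherited outcome exactly, so it is an inherited cognate, not a loan.

inherited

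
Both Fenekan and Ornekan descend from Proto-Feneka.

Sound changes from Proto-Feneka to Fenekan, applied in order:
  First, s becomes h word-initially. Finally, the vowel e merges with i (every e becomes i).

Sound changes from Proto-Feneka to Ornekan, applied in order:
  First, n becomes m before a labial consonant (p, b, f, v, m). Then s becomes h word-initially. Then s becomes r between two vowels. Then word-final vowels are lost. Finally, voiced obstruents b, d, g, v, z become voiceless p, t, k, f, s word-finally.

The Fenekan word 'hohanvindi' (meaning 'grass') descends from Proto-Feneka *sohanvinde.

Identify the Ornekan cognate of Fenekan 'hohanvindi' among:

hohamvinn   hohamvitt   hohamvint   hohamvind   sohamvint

Ornekan: start from *sohanvinde.
  rule 1 (nasal place assimilation): sohanvinde → sohamvinde
  rule 2 (debuccalisation): sohamvinde → hohamvinde
  rule 3: no change — hohamvinde
  rule 4 (apocope): hohamvinde → hohamvind
  rule 5 (final devoicing): hohamvind → hohamvint
  ⇒ Ornekan hohamvint

hohamvint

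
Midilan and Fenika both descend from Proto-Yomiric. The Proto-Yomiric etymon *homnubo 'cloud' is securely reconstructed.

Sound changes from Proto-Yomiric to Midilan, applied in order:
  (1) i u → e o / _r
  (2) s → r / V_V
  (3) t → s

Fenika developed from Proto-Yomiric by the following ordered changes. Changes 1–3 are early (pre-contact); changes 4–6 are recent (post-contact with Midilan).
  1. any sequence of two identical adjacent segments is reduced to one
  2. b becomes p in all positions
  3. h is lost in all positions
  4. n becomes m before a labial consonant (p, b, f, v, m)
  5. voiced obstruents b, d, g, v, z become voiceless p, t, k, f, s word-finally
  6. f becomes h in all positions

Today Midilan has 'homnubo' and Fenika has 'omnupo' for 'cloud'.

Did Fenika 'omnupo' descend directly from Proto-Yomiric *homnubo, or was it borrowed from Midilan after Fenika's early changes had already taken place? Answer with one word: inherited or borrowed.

inherited

If inherited, *homnubo would pass through all of Fenika's changes:
Fenika: *homnubo > homnupo > omnupo  (by unconditioned shift, h-loss)
If borrowed from Midilan 'homnubo' after the early changes, it would undergo only the recent ones:
  rule 4 (nasal place assimilation): no change (homnubo)
  rule 5 (final devoicing): no change (homnubo)
  rule 6 (unconditioned shift): no change (homnubo)
  ⇒ as a loan: homnubo
Fenika 'omnupo' matches the inherited outcome exactly, so it is an inherited cognate, not a loan.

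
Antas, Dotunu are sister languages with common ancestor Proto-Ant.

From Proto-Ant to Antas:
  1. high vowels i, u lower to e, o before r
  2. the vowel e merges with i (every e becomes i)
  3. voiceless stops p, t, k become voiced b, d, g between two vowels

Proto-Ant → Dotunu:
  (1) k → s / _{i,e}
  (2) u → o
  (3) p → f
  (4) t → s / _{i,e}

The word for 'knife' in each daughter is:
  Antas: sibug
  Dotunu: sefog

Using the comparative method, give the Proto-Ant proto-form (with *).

Position 3: Antas has b, Dotunu has f. Taking the neighbouring segments as reconstructed: Antas b could go back to *p or *b; Dotunu f could go back to *p or *f — the one source consistent with every daughter is *p.
Position 4: Antas has u, Dotunu has o. Antas preserves u here (none of its changes turn any other segment into u), so the proto-segment is *u.
Position 2: Antas has i, Dotunu has e. Dotunu preserves e here (none of its changes turn any other segment into e), so the proto-segment is *e.
Verify the candidate proto-form against each daughter:
Antas: *sepug
  sepug (rule 1 does not apply)
  sepug → sipug   [vowel merger]
  sipug → sibug   [intervocalic voicing]
  giving Antas sibug.
Dotunu: *sepug > sepog > sefog  (by vowel merger, unconditioned shift)
No other proto-form is consistent with every reflex, so the reconstruction is *sepug.

*sepug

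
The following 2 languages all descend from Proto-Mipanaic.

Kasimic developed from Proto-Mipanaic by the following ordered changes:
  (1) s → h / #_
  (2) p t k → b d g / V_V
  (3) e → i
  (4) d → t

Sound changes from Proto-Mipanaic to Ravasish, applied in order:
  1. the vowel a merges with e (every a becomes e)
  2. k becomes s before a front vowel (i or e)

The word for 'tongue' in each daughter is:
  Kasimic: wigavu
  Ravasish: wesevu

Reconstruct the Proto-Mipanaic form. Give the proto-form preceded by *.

*wekavu

Position 3: Kasimic has g, Ravasish has s. Taking the neighbouring segments as reconstructed: Kasimic g could go back to *k or *g; Ravasish s could go back to *k or *s — the one source consistent with every daughter is *k.
Position 4: Kasimic has a, Ravasish has e. Kasimic preserves a here (none of its changes turn any other segment into a), so the proto-segment is *a.
Position 2: Kasimic has i, Ravasish has e. Taking the neighbouring segments as reconstructed: Kasimic i could go back to *e or *i; Ravasish e could go back to *a or *e — the one source consistent with every daughter is *e.
Verify the candidate proto-form against each daughter:
Kasimic: *wekavu
  wekavu (rule 1 does not apply)
  wekavu → wegavu   [intervocalic voicing]
  wegavu → wigavu   [vowel merger]
  wigavu (rule 4 does not apply)
  giving Kasimic wigavu.
Ravasish: start from *wekavu.
  rule 1 (vowel merger): wekavu → wekevu
  rule 2 (palatalisation): wekevu → wesevu
  ⇒ Ravasish wesevu
*wekavu is the unique common source.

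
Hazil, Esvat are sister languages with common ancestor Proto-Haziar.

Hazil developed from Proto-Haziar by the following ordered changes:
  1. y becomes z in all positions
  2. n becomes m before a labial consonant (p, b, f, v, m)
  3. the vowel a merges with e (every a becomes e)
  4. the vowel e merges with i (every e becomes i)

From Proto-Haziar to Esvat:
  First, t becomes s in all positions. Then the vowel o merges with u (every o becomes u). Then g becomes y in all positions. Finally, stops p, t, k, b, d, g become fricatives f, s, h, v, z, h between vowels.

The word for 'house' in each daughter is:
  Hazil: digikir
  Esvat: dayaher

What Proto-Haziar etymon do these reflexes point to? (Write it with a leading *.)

*dagaker

Position 6: Hazil has i, Esvat has e. Esvat preserves e here (none of its changes turn any other segment into e), so the proto-segment is *e.
Position 5: Hazil has k, Esvat has h. Hazil preserves k here (none of its changes turn any other segment into k), so the proto-segment is *k.
Position 2: Hazil has i, Esvat has a. Esvat preserves a here (none of its changes turn any other segment into a), so the proto-segment is *a.
Verify the candidate proto-form against each daughter:
Hazil: start from *dagaker.
  rule 1: no change — dagaker
  rule 2: no change — dagaker
  rule 3 (vowel merger): dagaker → degeker
  rule 4 (vowel merger): degeker → digikir
  ⇒ Hazil digikir
Esvat: *dagaker > dayaker > dayaher  (by unconditioned shift, intervocalic lenition)
No other proto-form is consistent with every reflex, so the reconstruction is *dagaker.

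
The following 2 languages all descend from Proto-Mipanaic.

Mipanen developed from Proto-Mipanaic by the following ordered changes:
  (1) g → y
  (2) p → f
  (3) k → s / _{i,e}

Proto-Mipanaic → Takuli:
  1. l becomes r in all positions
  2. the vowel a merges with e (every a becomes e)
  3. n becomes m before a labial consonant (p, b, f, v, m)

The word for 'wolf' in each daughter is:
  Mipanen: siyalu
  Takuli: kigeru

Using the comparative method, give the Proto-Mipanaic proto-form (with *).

Position 5: Mipanen has l, Takuli has r. Mipanen preserves l here (none of its changes turn any other segment into l), so the proto-segment is *l.
Position 1: Mipanen has s, Takuli has k. Takuli preserves k here (none of its changes turn any other segment into k), so the proto-segment is *k.
Verify the candidate proto-form against each daughter:
Mipanen: *kigalu
  kigalu → kiyalu   [unconditioned shift]
  kiyalu (rule 2 does not apply)
  kiyalu → siyalu   [palatalisation]
  giving Mipanen siyalu.
Takuli: *kigalu > kigaru > kigeru  (by unconditioned shift, vowel merger)
No other proto-form is consistent with every reflex, so the reconstruction is *kigalu.

*kigalu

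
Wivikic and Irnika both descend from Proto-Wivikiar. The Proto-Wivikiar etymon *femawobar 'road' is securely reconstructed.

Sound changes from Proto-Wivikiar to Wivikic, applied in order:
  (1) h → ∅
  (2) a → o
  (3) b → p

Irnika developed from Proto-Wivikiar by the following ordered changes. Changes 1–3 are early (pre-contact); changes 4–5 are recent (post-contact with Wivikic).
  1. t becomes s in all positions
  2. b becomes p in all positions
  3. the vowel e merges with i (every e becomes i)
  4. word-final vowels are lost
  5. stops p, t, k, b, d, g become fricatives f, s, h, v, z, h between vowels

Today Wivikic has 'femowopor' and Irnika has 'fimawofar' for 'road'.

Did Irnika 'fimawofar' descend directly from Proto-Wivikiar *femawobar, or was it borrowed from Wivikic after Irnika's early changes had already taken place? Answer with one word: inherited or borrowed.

inherited

If inherited, *femawobar would pass through all of Irnika's changes:
Irnika: start from *femawobar.
  rule 1: no change — femawobar
  rule 2 (unconditioned shift): femawobar → femawopar
  rule 3 (vowel merger): femawopar → fimawopar
  rule 4: no change — fimawopar
  rule 5 (intervocalic lenition): fimawopar → fimawofar
  ⇒ Irnika fimawofar
If borrowed from Wivikic 'femowopor' after the early changes, it would undergo only the recent ones:
  rule 4 (apocope): no change (femowopor)
  rule 5 (intervocalic lenition): femowopor → femowofor
  ⇒ as a loan: femowofor
Irnika 'fimawofar' matches the inherited outcome exactly, so it is an inherited cognate, not a loan.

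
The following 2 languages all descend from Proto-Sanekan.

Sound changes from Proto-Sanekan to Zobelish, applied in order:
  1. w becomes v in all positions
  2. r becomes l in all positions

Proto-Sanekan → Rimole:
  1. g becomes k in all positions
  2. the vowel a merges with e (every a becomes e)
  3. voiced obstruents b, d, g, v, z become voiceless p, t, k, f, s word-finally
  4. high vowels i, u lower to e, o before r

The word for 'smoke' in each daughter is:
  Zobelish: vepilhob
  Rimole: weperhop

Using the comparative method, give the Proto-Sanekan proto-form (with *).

*wepirhob

Position 8: Zobelish has b, Rimole has p. Zobelish preserves b here (none of its changes turn any other segment into b), so the proto-segment is *b.
Position 4: Zobelish has i, Rimole has e. Zobelish preserves i here (none of its changes turn any other segment into i), so the proto-segment is *i.
Position 1: Zobelish has v, Rimole has w. Rimole preserves w here (none of its changes turn any other segment into w), so the proto-segment is *w.
This points to *wepirhob. Verify forward in each daughter:
Zobelish: *wepirhob > vepirhob > vepilhob  (by unconditioned shift, unconditioned shift)
Rimole: *wepirhob > wepirhop > weperhop  (by final devoicing, pre-rhotic lowering)
*wepirhob is the unique common source.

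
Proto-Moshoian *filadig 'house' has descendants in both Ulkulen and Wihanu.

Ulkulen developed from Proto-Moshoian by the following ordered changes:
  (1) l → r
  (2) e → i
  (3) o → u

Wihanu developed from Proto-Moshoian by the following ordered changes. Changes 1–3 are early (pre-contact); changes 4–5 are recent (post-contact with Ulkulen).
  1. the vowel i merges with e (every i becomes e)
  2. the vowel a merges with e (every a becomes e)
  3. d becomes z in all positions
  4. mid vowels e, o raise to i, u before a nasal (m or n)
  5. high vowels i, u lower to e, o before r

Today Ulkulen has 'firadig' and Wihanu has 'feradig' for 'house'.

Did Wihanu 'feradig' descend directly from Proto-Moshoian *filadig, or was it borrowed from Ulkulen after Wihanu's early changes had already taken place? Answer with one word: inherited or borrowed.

borrowed

If inherited, *filadig would pass through all of Wihanu's changes:
Wihanu: *filadig > feladeg > feledeg > felezeg  (by vowel merger, vowel merger, unconditioned shift)
If borrowed from Ulkulen 'firadig' after the early changes, it would undergo only the recent ones:
  rule 4 (pre-nasal raising): no change (firadig)
  rule 5 (pre-rhotic lowering): firadig → feradig
  ⇒ as a loan: feradig
Wihanu 'feradig' matches the loan outcome 'feradig', not the inherited 'felezeg' — it skipped the early Wihanu changes, so it was borrowed from Ulkulen.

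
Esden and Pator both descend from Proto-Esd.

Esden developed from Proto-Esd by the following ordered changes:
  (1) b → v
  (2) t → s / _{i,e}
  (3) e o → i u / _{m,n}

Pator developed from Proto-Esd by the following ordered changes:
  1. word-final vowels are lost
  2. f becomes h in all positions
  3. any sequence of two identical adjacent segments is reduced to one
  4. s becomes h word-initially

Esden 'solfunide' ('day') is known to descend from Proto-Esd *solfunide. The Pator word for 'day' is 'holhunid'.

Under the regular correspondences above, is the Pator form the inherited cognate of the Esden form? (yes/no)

yes

Derive the expected Pator reflex of *solfunide:
Pator: start from *solfunide.
  rule 1 (apocope): solfunide → solfunid
  rule 2 (unconditioned shift): solfunid → solhunid
  rule 3: no change — solhunid
  rule 4 (debuccalisation): solhunid → holhunid
  ⇒ Pator holhunid
Pator 'holhunid' matches the regular reflex exactly, so the pair is cognate.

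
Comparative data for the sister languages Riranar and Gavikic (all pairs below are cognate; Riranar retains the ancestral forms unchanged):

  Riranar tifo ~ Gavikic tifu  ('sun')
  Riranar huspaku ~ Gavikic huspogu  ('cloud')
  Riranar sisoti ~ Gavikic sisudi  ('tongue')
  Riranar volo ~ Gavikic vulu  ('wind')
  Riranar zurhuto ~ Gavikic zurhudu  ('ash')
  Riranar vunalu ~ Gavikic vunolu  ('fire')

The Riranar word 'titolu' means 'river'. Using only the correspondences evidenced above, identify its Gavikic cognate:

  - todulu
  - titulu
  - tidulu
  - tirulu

zurhuto ~ zurhudu — Riranar t corresponds to Gavikic d between vowels (before a back vowel).
sisoti ~ sisudi, volo ~ vulu — Riranar o corresponds to Gavikic u after a consonant, before a consonant other than r, m, n, p, b, f, v.
Applying these to Riranar 'titolu':
  titolu → tidolu   (t→d between vowels (before a back vowel))
  tidolu → tidulu   (o→u after a consonant, before a consonant other than r, m, n, p, b, f, v)
So the Gavikic cognate is 'tidulu'.

tidulu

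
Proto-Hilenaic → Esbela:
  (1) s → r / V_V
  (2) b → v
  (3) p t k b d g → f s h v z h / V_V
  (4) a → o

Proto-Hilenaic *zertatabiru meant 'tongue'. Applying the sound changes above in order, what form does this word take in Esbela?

Esbela: *zertatabiru
  zertatabiru (rule 1 does not apply)
  zertatabiru → zertataviru   [unconditioned shift]
  zertataviru → zertasaviru   [intervocalic lenition]
  zertasaviru → zertosoviru   [vowel merger]
  giving Esbela zertosoviru.

zertosoviru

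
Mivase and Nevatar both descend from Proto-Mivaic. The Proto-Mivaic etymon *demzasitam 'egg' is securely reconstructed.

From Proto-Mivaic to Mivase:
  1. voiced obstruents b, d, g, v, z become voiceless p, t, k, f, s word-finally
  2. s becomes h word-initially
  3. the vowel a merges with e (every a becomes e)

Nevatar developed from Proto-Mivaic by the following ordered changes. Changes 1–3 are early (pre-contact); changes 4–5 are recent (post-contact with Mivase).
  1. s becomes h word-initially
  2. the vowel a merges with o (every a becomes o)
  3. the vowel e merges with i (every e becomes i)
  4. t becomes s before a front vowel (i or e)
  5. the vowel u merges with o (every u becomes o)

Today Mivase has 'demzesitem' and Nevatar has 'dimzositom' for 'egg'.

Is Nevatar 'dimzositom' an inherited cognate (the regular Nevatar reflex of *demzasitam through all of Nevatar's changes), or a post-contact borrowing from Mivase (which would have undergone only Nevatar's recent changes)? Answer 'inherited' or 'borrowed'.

inherited

If inherited, *demzasitam would pass through all of Nevatar's changes:
Nevatar: start from *demzasitam.
  rule 1: no change — demzasitam
  rule 2 (vowel merger): demzasitam → demzositom
  rule 3 (vowel merger): demzositom → dimzositom
  rule 4: no change — dimzositom
  rule 5: no change — dimzositom
  ⇒ Nevatar dimzositom
If borrowed from Mivase 'demzesitem' after the early changes, it would undergo only the recent ones:
  rule 4 (palatalisation): demzesitem → demzesisem
  rule 5 (vowel merger): no change (demzesisem)
  ⇒ as a loan: demzesisem
Nevatar 'dimzositom' matches the inherited outcome exactly, so it is an inherited cognate, not a loan.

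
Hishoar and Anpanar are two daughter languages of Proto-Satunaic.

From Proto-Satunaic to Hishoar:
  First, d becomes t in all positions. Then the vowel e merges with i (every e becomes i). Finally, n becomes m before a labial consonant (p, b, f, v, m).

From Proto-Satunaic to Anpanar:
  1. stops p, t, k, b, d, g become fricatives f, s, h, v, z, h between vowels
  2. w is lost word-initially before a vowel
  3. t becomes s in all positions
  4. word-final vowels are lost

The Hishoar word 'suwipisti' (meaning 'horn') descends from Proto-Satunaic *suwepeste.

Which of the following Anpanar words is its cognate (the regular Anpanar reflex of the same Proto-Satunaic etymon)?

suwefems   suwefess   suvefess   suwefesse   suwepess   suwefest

suwefess

Anpanar: start from *suwepeste.
  rule 1 (intervocalic lenition): suwepeste → suwefeste
  rule 2: no change — suwefeste
  rule 3 (unconditioned shift): suwefeste → suwefesse
  rule 4 (apocope): suwefesse → suwefess
  ⇒ Anpanar suwefess
Only 'suwefess' matches the regular Anpanar development of *suwepeste.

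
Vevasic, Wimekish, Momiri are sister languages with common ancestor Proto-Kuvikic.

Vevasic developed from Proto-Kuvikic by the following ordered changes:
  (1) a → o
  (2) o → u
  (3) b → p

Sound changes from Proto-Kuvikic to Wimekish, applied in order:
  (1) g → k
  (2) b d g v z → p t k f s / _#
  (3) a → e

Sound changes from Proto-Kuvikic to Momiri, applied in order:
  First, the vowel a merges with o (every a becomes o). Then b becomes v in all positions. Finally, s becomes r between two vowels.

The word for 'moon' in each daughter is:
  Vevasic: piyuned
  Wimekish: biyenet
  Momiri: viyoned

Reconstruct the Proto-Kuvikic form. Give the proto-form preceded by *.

Position 1: Vevasic has p, Wimekish has b, Momiri has v. Wimekish preserves b here (none of its changes turn any other segment into b), so the proto-segment is *b.
Position 7: Vevasic has d, Wimekish has t, Momiri has d. Vevasic preserves d here (none of its changes turn any other segment into d), so the proto-segment is *d.
Position 4: Vevasic has u, Wimekish has e, Momiri has o. Taking the neighbouring segments as reconstructed: Vevasic u could go back to *a or *o or *u; Wimekish e could go back to *a or *e; Momiri o could go back to *a or *o — the one source consistent with every daughter is *a.
The remaining positions agree across the daughters. Check the candidate against every language:
Vevasic: start from *biyaned.
  rule 1 (vowel merger): biyaned → biyoned
  rule 2 (vowel merger): biyoned → biyuned
  rule 3 (unconditioned shift): biyuned → piyuned
  ⇒ Vevasic piyuned
Wimekish: *biyaned
  biyaned (rule 1 does not apply)
  biyaned → biyanet   [final devoicing]
  biyanet → biyenet   [vowel merger]
  giving Wimekish biyenet.
Momiri: start from *biyaned.
  rule 1 (vowel merger): biyaned → biyoned
  rule 2 (unconditioned shift): biyoned → viyoned
  rule 3: no change — viyoned
  ⇒ Momiri viyoned
Only *biyaned yields all of Vevasic piyuned, Wimekish biyenet, Momiri viyoned.

*biyaned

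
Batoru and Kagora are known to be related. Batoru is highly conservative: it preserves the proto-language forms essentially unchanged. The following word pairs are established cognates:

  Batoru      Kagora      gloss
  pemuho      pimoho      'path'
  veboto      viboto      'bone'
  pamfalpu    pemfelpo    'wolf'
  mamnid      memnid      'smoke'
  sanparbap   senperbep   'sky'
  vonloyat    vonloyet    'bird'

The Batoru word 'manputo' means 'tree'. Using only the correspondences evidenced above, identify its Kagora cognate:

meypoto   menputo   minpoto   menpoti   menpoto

sanparbap ~ senperbep — Batoru a corresponds to Kagora e after a consonant, before a nasal.
pemuho ~ pimoho — Batoru u corresponds to Kagora o after a consonant, before a consonant other than r, m, n, p, b, f, v.
Applying these to Batoru 'manputo':
  manputo → menputo   (a→e after a consonant, before a nasal)
  menputo → menpoto   (u→o after a consonant, before a consonant other than r, m, n, p, b, f, v)
So the Kagora cognate is 'menpoto'.

menpoto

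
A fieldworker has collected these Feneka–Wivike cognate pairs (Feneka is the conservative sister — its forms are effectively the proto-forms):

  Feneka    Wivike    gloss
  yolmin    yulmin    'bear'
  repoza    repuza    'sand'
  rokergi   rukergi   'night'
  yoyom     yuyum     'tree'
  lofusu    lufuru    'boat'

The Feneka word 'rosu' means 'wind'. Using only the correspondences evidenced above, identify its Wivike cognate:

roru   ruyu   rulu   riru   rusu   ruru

yolmin ~ yulmin, repoza ~ repuza — Feneka o corresponds to Wivike u after a consonant, before a consonant other than r, m, n, p, b, f, v.
lofusu ~ lufuru — Feneka s corresponds to Wivike r between vowels (before a back vowel).
Applying these to Feneka 'rosu':
  rosu → rusu   (o→u after a consonant, before a consonant other than r, m, n, p, b, f, v)
  rusu → ruru   (s→r between vowels (before a back vowel))
So the Wivike cognate is 'ruru'.

ruru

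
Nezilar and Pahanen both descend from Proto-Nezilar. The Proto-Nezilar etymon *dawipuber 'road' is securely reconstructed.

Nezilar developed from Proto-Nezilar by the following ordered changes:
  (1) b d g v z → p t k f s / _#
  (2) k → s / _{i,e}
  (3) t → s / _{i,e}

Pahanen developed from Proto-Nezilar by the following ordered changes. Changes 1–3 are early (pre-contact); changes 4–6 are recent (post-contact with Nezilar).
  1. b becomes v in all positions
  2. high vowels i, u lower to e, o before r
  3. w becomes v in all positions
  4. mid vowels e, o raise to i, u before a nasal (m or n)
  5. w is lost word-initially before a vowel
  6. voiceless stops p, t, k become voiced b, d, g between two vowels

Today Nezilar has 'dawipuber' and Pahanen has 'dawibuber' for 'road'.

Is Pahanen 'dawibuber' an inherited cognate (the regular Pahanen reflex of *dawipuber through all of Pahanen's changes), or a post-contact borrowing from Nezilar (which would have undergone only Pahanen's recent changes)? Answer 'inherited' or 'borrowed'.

borrowed

If inherited, *dawipuber would pass through all of Pahanen's changes:
Pahanen: *dawipuber > dawipuver > davipuver > davibuver  (by unconditioned shift, unconditioned shift, intervocalic voicing)
If borrowed from Nezilar 'dawipuber' after the early changes, it would undergo only the recent ones:
  rule 4 (pre-nasal raising): no change (dawipuber)
  rule 5 (glide loss): no change (dawipuber)
  rule 6 (intervocalic voicing): dawipuber → dawibuber
  ⇒ as a loan: dawibuber
Pahanen 'dawibuber' matches the loan outcome 'dawibuber', not the inherited 'davibuver' — it skipped the early Pahanen changes, so it was borrowed from Nezilar.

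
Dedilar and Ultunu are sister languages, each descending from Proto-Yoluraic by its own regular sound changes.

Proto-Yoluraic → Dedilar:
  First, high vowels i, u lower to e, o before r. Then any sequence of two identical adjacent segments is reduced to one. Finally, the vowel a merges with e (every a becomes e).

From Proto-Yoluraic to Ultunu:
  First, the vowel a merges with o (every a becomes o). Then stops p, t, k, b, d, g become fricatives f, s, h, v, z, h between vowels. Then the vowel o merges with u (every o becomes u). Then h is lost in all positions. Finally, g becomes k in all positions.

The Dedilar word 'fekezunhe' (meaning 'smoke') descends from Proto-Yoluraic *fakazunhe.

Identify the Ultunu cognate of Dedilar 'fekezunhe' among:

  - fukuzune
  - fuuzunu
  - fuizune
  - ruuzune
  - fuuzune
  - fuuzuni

Ultunu: *fakazunhe
  fakazunhe → fokozunhe   [vowel merger]
  fokozunhe → fohozunhe   [intervocalic lenition]
  fohozunhe → fuhuzunhe   [vowel merger]
  fuhuzunhe → fuuzune   [h-loss]
  fuuzune (rule 5 does not apply)
  giving Ultunu fuuzune.
Among the options, 'fuuzune' alone shows every Ultunu change applied in order.

fuuzune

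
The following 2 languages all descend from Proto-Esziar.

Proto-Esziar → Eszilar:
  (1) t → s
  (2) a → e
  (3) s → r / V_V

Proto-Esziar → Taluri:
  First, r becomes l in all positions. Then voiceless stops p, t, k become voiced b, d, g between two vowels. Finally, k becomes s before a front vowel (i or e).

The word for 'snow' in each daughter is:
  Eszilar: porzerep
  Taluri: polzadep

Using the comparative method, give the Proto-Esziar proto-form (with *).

Position 6: Eszilar has r, Taluri has d. Taking the neighbouring segments as reconstructed: Eszilar r could go back to *t or *s or *r; Taluri d could go back to *t or *d — the one source consistent with every daughter is *t.
Position 3: Eszilar has r, Taluri has l. Taking the neighbouring segments as reconstructed: Eszilar r can only go back to *r; Taluri l could go back to *l or *r — the one source consistent with every daughter is *r.
Position 5: Eszilar has e, Taluri has a. Taluri preserves a here (none of its changes turn any other segment into a), so the proto-segment is *a.
The remaining positions agree across the daughters. Check the candidate against every language:
Eszilar: *porzatep
  porzatep → porzasep   [unconditioned shift]
  porzasep → porzesep   [vowel merger]
  porzesep → porzerep   [rhotacism]
  giving Eszilar porzerep.
Taluri: *porzatep > polzatep > polzadep  (by unconditioned shift, intervocalic voicing)
*porzatep is the unique common source.

*porzatep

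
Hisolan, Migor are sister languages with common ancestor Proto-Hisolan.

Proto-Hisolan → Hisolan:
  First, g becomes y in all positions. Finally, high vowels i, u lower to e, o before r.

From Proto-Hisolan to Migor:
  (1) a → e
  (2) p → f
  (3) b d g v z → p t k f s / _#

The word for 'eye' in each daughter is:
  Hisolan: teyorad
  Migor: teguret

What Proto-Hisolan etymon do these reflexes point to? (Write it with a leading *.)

*tegurad

Position 3: Hisolan has y, Migor has g. Migor preserves g here (none of its changes turn any other segment into g), so the proto-segment is *g.
Position 4: Hisolan has o, Migor has u. Migor preserves u here (none of its changes turn any other segment into u), so the proto-segment is *u.
Continuing position by position gives *tegurad; check it forward:
Hisolan: start from *tegurad.
  rule 1 (unconditioned shift): tegurad → teyurad
  rule 2 (pre-rhotic lowering): teyurad → teyorad
  ⇒ Hisolan teyorad
Migor: *tegurad
  tegurad → tegured   [vowel merger]
  tegured (rule 2 does not apply)
  tegured → teguret   [final devoicing]
  giving Migor teguret.
*tegurad is the unique common source.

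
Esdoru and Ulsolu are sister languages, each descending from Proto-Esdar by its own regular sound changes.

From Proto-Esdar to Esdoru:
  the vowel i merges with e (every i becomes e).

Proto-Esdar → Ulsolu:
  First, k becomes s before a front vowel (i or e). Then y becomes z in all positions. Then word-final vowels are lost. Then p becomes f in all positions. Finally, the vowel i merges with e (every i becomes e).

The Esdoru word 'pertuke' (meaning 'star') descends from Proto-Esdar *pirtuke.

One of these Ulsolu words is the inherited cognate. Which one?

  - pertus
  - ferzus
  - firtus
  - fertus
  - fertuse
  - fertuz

Ulsolu: *pirtuke
  pirtuke → pirtuse   [palatalisation]
  pirtuse (rule 2 does not apply)
  pirtuse → pirtus   [apocope]
  pirtus → firtus   [unconditioned shift]
  firtus → fertus   [vowel merger]
  giving Ulsolu fertus.

fertus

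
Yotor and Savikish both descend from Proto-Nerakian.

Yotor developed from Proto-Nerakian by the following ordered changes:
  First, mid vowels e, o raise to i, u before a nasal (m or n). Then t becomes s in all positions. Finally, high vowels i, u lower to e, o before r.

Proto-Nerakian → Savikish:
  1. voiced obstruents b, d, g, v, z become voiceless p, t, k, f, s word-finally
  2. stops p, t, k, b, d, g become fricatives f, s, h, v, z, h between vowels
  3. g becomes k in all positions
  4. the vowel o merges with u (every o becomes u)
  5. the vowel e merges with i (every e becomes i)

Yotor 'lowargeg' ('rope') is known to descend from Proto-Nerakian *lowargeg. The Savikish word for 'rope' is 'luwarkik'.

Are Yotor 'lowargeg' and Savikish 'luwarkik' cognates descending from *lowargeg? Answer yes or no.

yes

Derive the expected Savikish reflex of *lowargeg:
Savikish: *lowargeg
  lowargeg → lowargek   [final devoicing]
  lowargek (rule 2 does not apply)
  lowargek → lowarkek   [unconditioned shift]
  lowarkek → luwarkek   [vowel merger]
  luwarkek → luwarkik   [vowel merger]
  giving Savikish luwarkik.
Savikish 'luwarkik' matches the regular reflex exactly, so the pair is cognate.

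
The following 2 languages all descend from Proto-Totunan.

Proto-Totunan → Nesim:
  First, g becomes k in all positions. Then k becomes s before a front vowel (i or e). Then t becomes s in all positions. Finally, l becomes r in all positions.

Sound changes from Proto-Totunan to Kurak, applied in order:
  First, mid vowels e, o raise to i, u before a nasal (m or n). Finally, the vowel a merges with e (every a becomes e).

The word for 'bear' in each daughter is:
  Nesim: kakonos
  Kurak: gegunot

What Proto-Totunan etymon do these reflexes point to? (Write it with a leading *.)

Position 4: Nesim has o, Kurak has u. Nesim preserves o here (none of its changes turn any other segment into o), so the proto-segment is *o.
Position 7: Nesim has s, Kurak has t. Kurak preserves t here (none of its changes turn any other segment into t), so the proto-segment is *t.
Position 2: Nesim has a, Kurak has e. Nesim preserves a here (none of its changes turn any other segment into a), so the proto-segment is *a.
Continuing position by position gives *gagonot; check it forward:
Nesim: *gagonot
  gagonot → kakonot   [unconditioned shift]
  kakonot (rule 2 does not apply)
  kakonot → kakonos   [unconditioned shift]
  kakonos (rule 4 does not apply)
  giving Nesim kakonos.
Kurak: *gagonot > gagunot > gegunot  (by pre-nasal raising, vowel merger)
Only *gagonot yields all of Nesim kakonos, Kurak gegunot.

*gagonot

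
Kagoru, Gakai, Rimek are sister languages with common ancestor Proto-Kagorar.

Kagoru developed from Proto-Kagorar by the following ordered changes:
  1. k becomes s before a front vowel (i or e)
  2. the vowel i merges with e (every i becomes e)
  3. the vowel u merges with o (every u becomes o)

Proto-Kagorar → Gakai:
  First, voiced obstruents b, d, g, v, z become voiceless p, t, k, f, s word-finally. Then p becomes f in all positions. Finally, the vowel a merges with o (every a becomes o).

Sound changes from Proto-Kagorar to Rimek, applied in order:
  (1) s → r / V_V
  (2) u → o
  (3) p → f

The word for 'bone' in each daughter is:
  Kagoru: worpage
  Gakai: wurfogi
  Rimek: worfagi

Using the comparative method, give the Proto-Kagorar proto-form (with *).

Position 4: Kagoru has p, Gakai has f, Rimek has f. Kagoru preserves p here (none of its changes turn any other segment into p), so the proto-segment is *p.
Position 5: Kagoru has a, Gakai has o, Rimek has a. Kagoru preserves a here (none of its changes turn any other segment into a), so the proto-segment is *a.
This points to *wurpagi. Verify forward in each daughter:
Kagoru: start from *wurpagi.
  rule 1: no change — wurpagi
  rule 2 (vowel merger): wurpagi → wurpage
  rule 3 (vowel merger): wurpage → worpage
  ⇒ Kagoru worpage
Gakai: *wurpagi > wurfagi > wurfogi  (by unconditioned shift, vowel merger)
Rimek: start from *wurpagi.
  rule 1: no change — wurpagi
  rule 2 (vowel merger): wurpagi → worpagi
  rule 3 (unconditioned shift): worpagi → worfagi
  ⇒ Rimek worfagi
No other proto-form is consistent with every reflex, so the reconstruction is *wurpagi.

*wurpagi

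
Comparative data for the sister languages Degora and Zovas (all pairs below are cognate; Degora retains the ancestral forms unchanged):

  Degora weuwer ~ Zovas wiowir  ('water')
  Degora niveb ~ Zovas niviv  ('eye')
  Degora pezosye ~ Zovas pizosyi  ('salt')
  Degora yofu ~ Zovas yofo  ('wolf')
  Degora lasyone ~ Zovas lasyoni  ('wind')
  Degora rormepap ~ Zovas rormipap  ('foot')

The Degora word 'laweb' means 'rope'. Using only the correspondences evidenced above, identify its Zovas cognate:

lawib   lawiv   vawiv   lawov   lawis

lawiv

niveb ~ niviv — Degora e corresponds to Zovas i after a consonant, before a labial obstruent.
niveb ~ niviv — Degora b corresponds to Zovas v word-finally.
Applying these to Degora 'laweb':
  laweb → lawib   (e→i after a consonant, before a labial obstruent)
  lawib → lawiv   (b→v word-finally)
So the Zovas cognate is 'lawiv'.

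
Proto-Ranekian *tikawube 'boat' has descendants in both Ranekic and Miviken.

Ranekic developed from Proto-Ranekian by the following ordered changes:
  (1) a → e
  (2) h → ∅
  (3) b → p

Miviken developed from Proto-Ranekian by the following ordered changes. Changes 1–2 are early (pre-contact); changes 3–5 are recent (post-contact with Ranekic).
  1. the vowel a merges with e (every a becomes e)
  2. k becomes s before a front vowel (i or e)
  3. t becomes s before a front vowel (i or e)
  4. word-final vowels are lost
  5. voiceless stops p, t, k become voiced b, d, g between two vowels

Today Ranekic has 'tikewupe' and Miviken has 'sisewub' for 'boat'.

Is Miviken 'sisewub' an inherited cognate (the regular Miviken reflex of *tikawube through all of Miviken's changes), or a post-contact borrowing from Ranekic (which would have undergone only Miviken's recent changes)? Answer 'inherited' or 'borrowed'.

If inherited, *tikawube would pass through all of Miviken's changes:
Miviken: start from *tikawube.
  rule 1 (vowel merger): tikawube → tikewube
  rule 2 (palatalisation): tikewube → tisewube
  rule 3 (palatalisation): tisewube → sisewube
  rule 4 (apocope): sisewube → sisewub
  rule 5: no change — sisewub
  ⇒ Miviken sisewub
If borrowed from Ranekic 'tikewupe' after the early changes, it would undergo only the recent ones:
  rule 3 (palatalisation): tikewupe → sikewupe
  rule 4 (apocope): sikewupe → sikewup
  rule 5 (intervocalic voicing): sikewup → sigewup
  ⇒ as a loan: sigewup
Miviken 'sisewub' matches the inherited outcome exactly, so it is an inherited cognate, not a loan.

inherited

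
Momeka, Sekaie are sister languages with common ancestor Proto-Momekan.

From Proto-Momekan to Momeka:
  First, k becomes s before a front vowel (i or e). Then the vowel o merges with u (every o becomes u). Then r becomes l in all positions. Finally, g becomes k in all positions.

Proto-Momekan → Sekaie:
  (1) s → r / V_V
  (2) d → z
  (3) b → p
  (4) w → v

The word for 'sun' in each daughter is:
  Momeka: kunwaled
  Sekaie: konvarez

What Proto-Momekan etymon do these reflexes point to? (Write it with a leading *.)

Position 4: Momeka has w, Sekaie has v. Momeka preserves w here (none of its changes turn any other segment into w), so the proto-segment is *w.
Position 6: Momeka has l, Sekaie has r. Taking the neighbouring segments as reconstructed: Momeka l could go back to *l or *r; Sekaie r could go back to *s or *r — the one source consistent with every daughter is *r.
Position 2: Momeka has u, Sekaie has o. Sekaie preserves o here (none of its changes turn any other segment into o), so the proto-segment is *o.
Continuing position by position gives *konwared; check it forward:
Momeka: *konwared > kunwared > kunwaled  (by vowel merger, unconditioned shift)
Sekaie: start from *konwared.
  rule 1: no change — konwared
  rule 2 (unconditioned shift): konwared → konwarez
  rule 3: no change — konwarez
  rule 4 (unconditioned shift): konwarez → konvarez
  ⇒ Sekaie konvarez
*konwared is the unique common source.

*konwared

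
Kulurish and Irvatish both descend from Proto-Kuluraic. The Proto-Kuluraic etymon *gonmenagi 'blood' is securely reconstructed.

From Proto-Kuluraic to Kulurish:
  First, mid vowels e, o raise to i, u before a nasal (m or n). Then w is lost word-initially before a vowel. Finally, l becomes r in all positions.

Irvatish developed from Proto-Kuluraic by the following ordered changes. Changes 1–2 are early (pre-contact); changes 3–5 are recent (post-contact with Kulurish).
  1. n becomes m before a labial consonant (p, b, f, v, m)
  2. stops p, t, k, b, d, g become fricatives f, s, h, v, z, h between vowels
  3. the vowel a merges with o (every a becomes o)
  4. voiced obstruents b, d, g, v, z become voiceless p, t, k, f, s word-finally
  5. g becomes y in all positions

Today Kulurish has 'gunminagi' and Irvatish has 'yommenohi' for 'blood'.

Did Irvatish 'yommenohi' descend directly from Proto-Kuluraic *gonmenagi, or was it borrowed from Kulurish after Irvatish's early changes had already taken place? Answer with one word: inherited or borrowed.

inherited

If inherited, *gonmenagi would pass through all of Irvatish's changes:
Irvatish: *gonmenagi
  gonmenagi → gommenagi   [nasal place assimilation]
  gommenagi → gommenahi   [intervocalic lenition]
  gommenahi → gommenohi   [vowel merger]
  gommenohi (rule 4 does not apply)
  gommenohi → yommenohi   [unconditioned shift]
  giving Irvatish yommenohi.
If borrowed from Kulurish 'gunminagi' after the early changes, it would undergo only the recent ones:
  rule 3 (vowel merger): gunminagi → gunminogi
  rule 4 (final devoicing): no change (gunminogi)
  rule 5 (unconditioned shift): gunminogi → yunminoyi
  ⇒ as a loan: yunminoyi
Irvatish 'yommenohi' matches the inherited outcome exactly, so it is an inherited cognate, not a loan.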